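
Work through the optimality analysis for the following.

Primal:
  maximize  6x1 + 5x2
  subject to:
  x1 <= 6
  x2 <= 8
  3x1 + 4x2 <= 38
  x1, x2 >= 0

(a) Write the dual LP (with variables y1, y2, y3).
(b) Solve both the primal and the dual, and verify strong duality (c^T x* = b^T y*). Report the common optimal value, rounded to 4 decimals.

The standard primal-dual pair for 'max c^T x s.t. A x <= b, x >= 0' is:
  Dual:  min b^T y  s.t.  A^T y >= c,  y >= 0.

So the dual LP is:
  minimize  6y1 + 8y2 + 38y3
  subject to:
    y1 + 3y3 >= 6
    y2 + 4y3 >= 5
    y1, y2, y3 >= 0

Solving the primal: x* = (6, 5).
  primal value c^T x* = 61.
Solving the dual: y* = (2.25, 0, 1.25).
  dual value b^T y* = 61.
Strong duality: c^T x* = b^T y*. Confirmed.

61


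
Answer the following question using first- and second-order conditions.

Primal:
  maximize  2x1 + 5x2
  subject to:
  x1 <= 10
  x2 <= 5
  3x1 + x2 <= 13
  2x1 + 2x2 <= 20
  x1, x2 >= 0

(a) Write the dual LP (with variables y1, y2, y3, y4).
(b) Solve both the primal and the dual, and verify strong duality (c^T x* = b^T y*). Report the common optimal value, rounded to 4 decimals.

The standard primal-dual pair for 'max c^T x s.t. A x <= b, x >= 0' is:
  Dual:  min b^T y  s.t.  A^T y >= c,  y >= 0.

So the dual LP is:
  minimize  10y1 + 5y2 + 13y3 + 20y4
  subject to:
    y1 + 3y3 + 2y4 >= 2
    y2 + y3 + 2y4 >= 5
    y1, y2, y3, y4 >= 0

Solving the primal: x* = (2.6667, 5).
  primal value c^T x* = 30.3333.
Solving the dual: y* = (0, 4.3333, 0.6667, 0).
  dual value b^T y* = 30.3333.
Strong duality: c^T x* = b^T y*. Confirmed.

30.3333


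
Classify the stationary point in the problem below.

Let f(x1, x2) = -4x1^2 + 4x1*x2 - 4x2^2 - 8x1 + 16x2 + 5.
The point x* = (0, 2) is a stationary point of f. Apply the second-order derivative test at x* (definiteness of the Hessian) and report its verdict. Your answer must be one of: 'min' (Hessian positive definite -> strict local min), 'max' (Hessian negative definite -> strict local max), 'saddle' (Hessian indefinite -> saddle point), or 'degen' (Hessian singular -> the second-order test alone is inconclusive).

Compute the Hessian H = grad^2 f:
  H = [[-8, 4], [4, -8]]
Verify stationarity: grad f(x*) = H x* + g = (0, 0).
Eigenvalues of H: -12, -4.
Both eigenvalues < 0, so H is negative definite -> x* is a strict local max.

max


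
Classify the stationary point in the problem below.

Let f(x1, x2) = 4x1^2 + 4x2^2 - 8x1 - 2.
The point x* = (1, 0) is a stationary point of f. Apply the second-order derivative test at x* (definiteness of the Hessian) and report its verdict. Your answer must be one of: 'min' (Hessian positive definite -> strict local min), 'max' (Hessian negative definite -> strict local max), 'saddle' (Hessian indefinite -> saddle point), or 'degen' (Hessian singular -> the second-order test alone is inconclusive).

Compute the Hessian H = grad^2 f:
  H = [[8, 0], [0, 8]]
Verify stationarity: grad f(x*) = H x* + g = (0, 0).
Eigenvalues of H: 8, 8.
Both eigenvalues > 0, so H is positive definite -> x* is a strict local min.

min


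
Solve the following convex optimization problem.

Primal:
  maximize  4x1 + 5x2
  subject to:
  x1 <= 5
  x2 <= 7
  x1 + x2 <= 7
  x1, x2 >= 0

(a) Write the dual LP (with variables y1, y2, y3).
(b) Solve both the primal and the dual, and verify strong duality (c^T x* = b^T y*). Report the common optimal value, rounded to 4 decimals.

The standard primal-dual pair for 'max c^T x s.t. A x <= b, x >= 0' is:
  Dual:  min b^T y  s.t.  A^T y >= c,  y >= 0.

So the dual LP is:
  minimize  5y1 + 7y2 + 7y3
  subject to:
    y1 + y3 >= 4
    y2 + y3 >= 5
    y1, y2, y3 >= 0

Solving the primal: x* = (0, 7).
  primal value c^T x* = 35.
Solving the dual: y* = (0, 0, 5).
  dual value b^T y* = 35.
Strong duality: c^T x* = b^T y*. Confirmed.

35


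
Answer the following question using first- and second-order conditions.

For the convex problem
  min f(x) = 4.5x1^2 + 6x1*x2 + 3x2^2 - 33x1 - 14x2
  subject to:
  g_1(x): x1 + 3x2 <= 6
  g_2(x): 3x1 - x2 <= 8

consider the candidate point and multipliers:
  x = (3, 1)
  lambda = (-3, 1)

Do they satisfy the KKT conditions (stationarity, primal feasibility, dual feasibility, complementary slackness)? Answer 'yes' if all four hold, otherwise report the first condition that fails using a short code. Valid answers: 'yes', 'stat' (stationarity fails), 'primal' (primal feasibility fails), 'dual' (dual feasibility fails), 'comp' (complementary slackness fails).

Gradient of f: grad f(x) = Q x + c = (0, 10)
Constraint values g_i(x) = a_i^T x - b_i:
  g_1((3, 1)) = 0
  g_2((3, 1)) = 0
Stationarity residual: grad f(x) + sum_i lambda_i a_i = (0, 0)
  -> stationarity OK
Primal feasibility (all g_i <= 0): OK
Dual feasibility (all lambda_i >= 0): FAILS
Complementary slackness (lambda_i * g_i(x) = 0 for all i): OK

Verdict: the first failing condition is dual_feasibility -> dual.

dual


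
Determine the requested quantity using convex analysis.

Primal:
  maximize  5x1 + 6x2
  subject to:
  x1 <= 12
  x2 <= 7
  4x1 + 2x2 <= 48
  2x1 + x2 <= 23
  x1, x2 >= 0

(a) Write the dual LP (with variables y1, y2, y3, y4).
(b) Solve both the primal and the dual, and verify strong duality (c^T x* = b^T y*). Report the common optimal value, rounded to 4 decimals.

The standard primal-dual pair for 'max c^T x s.t. A x <= b, x >= 0' is:
  Dual:  min b^T y  s.t.  A^T y >= c,  y >= 0.

So the dual LP is:
  minimize  12y1 + 7y2 + 48y3 + 23y4
  subject to:
    y1 + 4y3 + 2y4 >= 5
    y2 + 2y3 + y4 >= 6
    y1, y2, y3, y4 >= 0

Solving the primal: x* = (8, 7).
  primal value c^T x* = 82.
Solving the dual: y* = (0, 3.5, 0, 2.5).
  dual value b^T y* = 82.
Strong duality: c^T x* = b^T y*. Confirmed.

82


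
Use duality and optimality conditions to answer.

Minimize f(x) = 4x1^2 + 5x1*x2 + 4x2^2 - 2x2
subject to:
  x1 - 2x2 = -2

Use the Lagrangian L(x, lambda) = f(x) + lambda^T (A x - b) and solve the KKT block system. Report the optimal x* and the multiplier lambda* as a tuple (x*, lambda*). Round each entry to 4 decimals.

Form the Lagrangian:
  L(x, lambda) = (1/2) x^T Q x + c^T x + lambda^T (A x - b)
Stationarity (grad_x L = 0): Q x + c + A^T lambda = 0.
Primal feasibility: A x = b.

This gives the KKT block system:
  [ Q   A^T ] [ x     ]   [-c ]
  [ A    0  ] [ lambda ] = [ b ]

Solving the linear system:
  x*      = (-0.5333, 0.7333)
  lambda* = (0.6)
  f(x*)   = -0.1333

x* = (-0.5333, 0.7333), lambda* = (0.6)


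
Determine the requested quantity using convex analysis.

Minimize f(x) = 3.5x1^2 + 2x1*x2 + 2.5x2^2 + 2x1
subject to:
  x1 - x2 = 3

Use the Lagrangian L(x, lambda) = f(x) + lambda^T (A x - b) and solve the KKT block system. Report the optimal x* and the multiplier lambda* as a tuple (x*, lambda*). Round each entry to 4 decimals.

Form the Lagrangian:
  L(x, lambda) = (1/2) x^T Q x + c^T x + lambda^T (A x - b)
Stationarity (grad_x L = 0): Q x + c + A^T lambda = 0.
Primal feasibility: A x = b.

This gives the KKT block system:
  [ Q   A^T ] [ x     ]   [-c ]
  [ A    0  ] [ lambda ] = [ b ]

Solving the linear system:
  x*      = (1.1875, -1.8125)
  lambda* = (-6.6875)
  f(x*)   = 11.2188

x* = (1.1875, -1.8125), lambda* = (-6.6875)


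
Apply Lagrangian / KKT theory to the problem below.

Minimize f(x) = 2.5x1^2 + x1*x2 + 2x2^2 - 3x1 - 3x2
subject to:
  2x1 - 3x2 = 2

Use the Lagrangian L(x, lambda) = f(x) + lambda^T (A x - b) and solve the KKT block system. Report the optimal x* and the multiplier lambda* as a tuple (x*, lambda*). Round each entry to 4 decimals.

Form the Lagrangian:
  L(x, lambda) = (1/2) x^T Q x + c^T x + lambda^T (A x - b)
Stationarity (grad_x L = 0): Q x + c + A^T lambda = 0.
Primal feasibility: A x = b.

This gives the KKT block system:
  [ Q   A^T ] [ x     ]   [-c ]
  [ A    0  ] [ lambda ] = [ b ]

Solving the linear system:
  x*      = (0.9178, -0.0548)
  lambda* = (-0.7671)
  f(x*)   = -0.5274

x* = (0.9178, -0.0548), lambda* = (-0.7671)


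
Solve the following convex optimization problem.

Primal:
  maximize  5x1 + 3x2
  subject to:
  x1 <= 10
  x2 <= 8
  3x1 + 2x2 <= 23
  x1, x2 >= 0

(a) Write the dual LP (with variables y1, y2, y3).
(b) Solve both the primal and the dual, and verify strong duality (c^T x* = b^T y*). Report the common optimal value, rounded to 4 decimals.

The standard primal-dual pair for 'max c^T x s.t. A x <= b, x >= 0' is:
  Dual:  min b^T y  s.t.  A^T y >= c,  y >= 0.

So the dual LP is:
  minimize  10y1 + 8y2 + 23y3
  subject to:
    y1 + 3y3 >= 5
    y2 + 2y3 >= 3
    y1, y2, y3 >= 0

Solving the primal: x* = (7.6667, 0).
  primal value c^T x* = 38.3333.
Solving the dual: y* = (0, 0, 1.6667).
  dual value b^T y* = 38.3333.
Strong duality: c^T x* = b^T y*. Confirmed.

38.3333


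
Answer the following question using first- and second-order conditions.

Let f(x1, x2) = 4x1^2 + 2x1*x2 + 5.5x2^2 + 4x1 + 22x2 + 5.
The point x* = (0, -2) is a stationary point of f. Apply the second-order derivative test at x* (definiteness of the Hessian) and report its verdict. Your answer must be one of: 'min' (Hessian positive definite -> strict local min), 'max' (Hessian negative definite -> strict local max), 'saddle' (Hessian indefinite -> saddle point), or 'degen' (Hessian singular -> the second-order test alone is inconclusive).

Compute the Hessian H = grad^2 f:
  H = [[8, 2], [2, 11]]
Verify stationarity: grad f(x*) = H x* + g = (0, 0).
Eigenvalues of H: 7, 12.
Both eigenvalues > 0, so H is positive definite -> x* is a strict local min.

min


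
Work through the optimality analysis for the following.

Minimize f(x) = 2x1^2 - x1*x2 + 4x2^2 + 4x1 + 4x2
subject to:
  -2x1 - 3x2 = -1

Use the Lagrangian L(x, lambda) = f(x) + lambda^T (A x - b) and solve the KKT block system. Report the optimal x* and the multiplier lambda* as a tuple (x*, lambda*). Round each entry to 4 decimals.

Form the Lagrangian:
  L(x, lambda) = (1/2) x^T Q x + c^T x + lambda^T (A x - b)
Stationarity (grad_x L = 0): Q x + c + A^T lambda = 0.
Primal feasibility: A x = b.

This gives the KKT block system:
  [ Q   A^T ] [ x     ]   [-c ]
  [ A    0  ] [ lambda ] = [ b ]

Solving the linear system:
  x*      = (0.0875, 0.275)
  lambda* = (2.0375)
  f(x*)   = 1.7438

x* = (0.0875, 0.275), lambda* = (2.0375)


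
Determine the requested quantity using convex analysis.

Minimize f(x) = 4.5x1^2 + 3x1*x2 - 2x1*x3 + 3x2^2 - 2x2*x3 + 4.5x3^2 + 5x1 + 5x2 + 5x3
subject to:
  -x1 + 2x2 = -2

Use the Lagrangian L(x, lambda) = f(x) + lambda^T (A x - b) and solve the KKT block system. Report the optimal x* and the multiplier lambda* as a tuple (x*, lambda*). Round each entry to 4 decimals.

Form the Lagrangian:
  L(x, lambda) = (1/2) x^T Q x + c^T x + lambda^T (A x - b)
Stationarity (grad_x L = 0): Q x + c + A^T lambda = 0.
Primal feasibility: A x = b.

This gives the KKT block system:
  [ Q   A^T ] [ x     ]   [-c ]
  [ A    0  ] [ lambda ] = [ b ]

Solving the linear system:
  x*      = (-0.3067, -1.1533, -0.88)
  lambda* = (0.54)
  f(x*)   = -5.31

x* = (-0.3067, -1.1533, -0.88), lambda* = (0.54)


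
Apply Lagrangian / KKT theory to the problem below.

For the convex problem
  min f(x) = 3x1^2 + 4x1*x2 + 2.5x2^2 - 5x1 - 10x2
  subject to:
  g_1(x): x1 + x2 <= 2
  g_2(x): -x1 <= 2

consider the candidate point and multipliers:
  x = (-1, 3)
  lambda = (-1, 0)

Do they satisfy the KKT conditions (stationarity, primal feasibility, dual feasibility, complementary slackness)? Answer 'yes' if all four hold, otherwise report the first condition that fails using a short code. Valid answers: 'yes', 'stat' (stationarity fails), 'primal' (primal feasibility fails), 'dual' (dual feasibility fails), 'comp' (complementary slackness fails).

Gradient of f: grad f(x) = Q x + c = (1, 1)
Constraint values g_i(x) = a_i^T x - b_i:
  g_1((-1, 3)) = 0
  g_2((-1, 3)) = -1
Stationarity residual: grad f(x) + sum_i lambda_i a_i = (0, 0)
  -> stationarity OK
Primal feasibility (all g_i <= 0): OK
Dual feasibility (all lambda_i >= 0): FAILS
Complementary slackness (lambda_i * g_i(x) = 0 for all i): OK

Verdict: the first failing condition is dual_feasibility -> dual.

dual


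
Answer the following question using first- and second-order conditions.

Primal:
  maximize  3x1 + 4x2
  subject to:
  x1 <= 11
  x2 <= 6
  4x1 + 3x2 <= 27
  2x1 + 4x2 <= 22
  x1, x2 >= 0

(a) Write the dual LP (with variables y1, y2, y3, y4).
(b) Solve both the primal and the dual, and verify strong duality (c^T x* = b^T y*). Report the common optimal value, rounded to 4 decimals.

The standard primal-dual pair for 'max c^T x s.t. A x <= b, x >= 0' is:
  Dual:  min b^T y  s.t.  A^T y >= c,  y >= 0.

So the dual LP is:
  minimize  11y1 + 6y2 + 27y3 + 22y4
  subject to:
    y1 + 4y3 + 2y4 >= 3
    y2 + 3y3 + 4y4 >= 4
    y1, y2, y3, y4 >= 0

Solving the primal: x* = (4.2, 3.4).
  primal value c^T x* = 26.2.
Solving the dual: y* = (0, 0, 0.4, 0.7).
  dual value b^T y* = 26.2.
Strong duality: c^T x* = b^T y*. Confirmed.

26.2


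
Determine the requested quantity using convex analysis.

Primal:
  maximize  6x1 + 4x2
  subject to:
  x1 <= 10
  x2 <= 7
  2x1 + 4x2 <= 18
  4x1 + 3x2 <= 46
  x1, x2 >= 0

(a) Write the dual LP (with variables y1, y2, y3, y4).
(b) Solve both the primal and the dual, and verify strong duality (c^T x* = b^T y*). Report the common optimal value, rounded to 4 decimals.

The standard primal-dual pair for 'max c^T x s.t. A x <= b, x >= 0' is:
  Dual:  min b^T y  s.t.  A^T y >= c,  y >= 0.

So the dual LP is:
  minimize  10y1 + 7y2 + 18y3 + 46y4
  subject to:
    y1 + 2y3 + 4y4 >= 6
    y2 + 4y3 + 3y4 >= 4
    y1, y2, y3, y4 >= 0

Solving the primal: x* = (9, 0).
  primal value c^T x* = 54.
Solving the dual: y* = (0, 0, 3, 0).
  dual value b^T y* = 54.
Strong duality: c^T x* = b^T y*. Confirmed.

54


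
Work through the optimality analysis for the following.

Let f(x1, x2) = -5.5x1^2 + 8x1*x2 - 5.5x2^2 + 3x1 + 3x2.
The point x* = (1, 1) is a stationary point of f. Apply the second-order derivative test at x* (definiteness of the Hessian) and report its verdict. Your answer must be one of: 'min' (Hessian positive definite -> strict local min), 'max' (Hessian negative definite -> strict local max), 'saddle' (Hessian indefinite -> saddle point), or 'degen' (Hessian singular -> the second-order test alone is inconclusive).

Compute the Hessian H = grad^2 f:
  H = [[-11, 8], [8, -11]]
Verify stationarity: grad f(x*) = H x* + g = (0, 0).
Eigenvalues of H: -19, -3.
Both eigenvalues < 0, so H is negative definite -> x* is a strict local max.

max


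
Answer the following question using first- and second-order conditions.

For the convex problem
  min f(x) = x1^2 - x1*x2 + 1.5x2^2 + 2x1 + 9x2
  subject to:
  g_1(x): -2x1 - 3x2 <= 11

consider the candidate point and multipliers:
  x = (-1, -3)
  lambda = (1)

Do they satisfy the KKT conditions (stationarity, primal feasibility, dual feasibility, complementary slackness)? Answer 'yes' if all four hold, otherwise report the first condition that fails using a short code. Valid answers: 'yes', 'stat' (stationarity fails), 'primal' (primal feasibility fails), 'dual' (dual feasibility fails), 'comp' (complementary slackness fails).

Gradient of f: grad f(x) = Q x + c = (3, 1)
Constraint values g_i(x) = a_i^T x - b_i:
  g_1((-1, -3)) = 0
Stationarity residual: grad f(x) + sum_i lambda_i a_i = (1, -2)
  -> stationarity FAILS
Primal feasibility (all g_i <= 0): OK
Dual feasibility (all lambda_i >= 0): OK
Complementary slackness (lambda_i * g_i(x) = 0 for all i): OK

Verdict: the first failing condition is stationarity -> stat.

stat


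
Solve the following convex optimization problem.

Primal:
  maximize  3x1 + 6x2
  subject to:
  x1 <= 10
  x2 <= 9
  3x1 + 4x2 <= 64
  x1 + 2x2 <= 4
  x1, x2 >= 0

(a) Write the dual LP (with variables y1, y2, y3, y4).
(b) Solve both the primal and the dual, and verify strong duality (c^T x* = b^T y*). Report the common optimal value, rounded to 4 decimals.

The standard primal-dual pair for 'max c^T x s.t. A x <= b, x >= 0' is:
  Dual:  min b^T y  s.t.  A^T y >= c,  y >= 0.

So the dual LP is:
  minimize  10y1 + 9y2 + 64y3 + 4y4
  subject to:
    y1 + 3y3 + y4 >= 3
    y2 + 4y3 + 2y4 >= 6
    y1, y2, y3, y4 >= 0

Solving the primal: x* = (4, 0).
  primal value c^T x* = 12.
Solving the dual: y* = (0, 0, 0, 3).
  dual value b^T y* = 12.
Strong duality: c^T x* = b^T y*. Confirmed.

12


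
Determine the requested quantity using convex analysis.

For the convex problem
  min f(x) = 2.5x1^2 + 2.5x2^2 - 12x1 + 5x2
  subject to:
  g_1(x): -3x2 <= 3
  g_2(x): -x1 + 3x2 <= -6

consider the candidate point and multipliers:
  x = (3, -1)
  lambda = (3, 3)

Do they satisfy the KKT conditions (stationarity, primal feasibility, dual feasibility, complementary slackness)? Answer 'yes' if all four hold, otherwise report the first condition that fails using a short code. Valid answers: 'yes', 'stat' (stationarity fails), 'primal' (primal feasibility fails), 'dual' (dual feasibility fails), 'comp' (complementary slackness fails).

Gradient of f: grad f(x) = Q x + c = (3, 0)
Constraint values g_i(x) = a_i^T x - b_i:
  g_1((3, -1)) = 0
  g_2((3, -1)) = 0
Stationarity residual: grad f(x) + sum_i lambda_i a_i = (0, 0)
  -> stationarity OK
Primal feasibility (all g_i <= 0): OK
Dual feasibility (all lambda_i >= 0): OK
Complementary slackness (lambda_i * g_i(x) = 0 for all i): OK

Verdict: yes, KKT holds.

yes


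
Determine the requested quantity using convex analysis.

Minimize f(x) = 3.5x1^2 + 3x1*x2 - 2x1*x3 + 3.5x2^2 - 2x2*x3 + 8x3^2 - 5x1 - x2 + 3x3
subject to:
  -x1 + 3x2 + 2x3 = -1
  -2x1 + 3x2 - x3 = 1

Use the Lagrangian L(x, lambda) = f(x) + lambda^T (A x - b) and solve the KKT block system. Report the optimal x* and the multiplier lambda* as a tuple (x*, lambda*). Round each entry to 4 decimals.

Form the Lagrangian:
  L(x, lambda) = (1/2) x^T Q x + c^T x + lambda^T (A x - b)
Stationarity (grad_x L = 0): Q x + c + A^T lambda = 0.
Primal feasibility: A x = b.

This gives the KKT block system:
  [ Q   A^T ] [ x     ]   [-c ]
  [ A    0  ] [ lambda ] = [ b ]

Solving the linear system:
  x*      = (0.0053, 0.114, -0.6684)
  lambda* = (2.5166, -2.9003)
  f(x*)   = 1.6356

x* = (0.0053, 0.114, -0.6684), lambda* = (2.5166, -2.9003)


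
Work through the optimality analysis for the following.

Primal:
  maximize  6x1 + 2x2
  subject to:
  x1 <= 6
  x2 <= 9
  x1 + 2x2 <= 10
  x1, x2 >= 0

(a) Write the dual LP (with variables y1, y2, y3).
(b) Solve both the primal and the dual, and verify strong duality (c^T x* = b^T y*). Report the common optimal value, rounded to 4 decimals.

The standard primal-dual pair for 'max c^T x s.t. A x <= b, x >= 0' is:
  Dual:  min b^T y  s.t.  A^T y >= c,  y >= 0.

So the dual LP is:
  minimize  6y1 + 9y2 + 10y3
  subject to:
    y1 + y3 >= 6
    y2 + 2y3 >= 2
    y1, y2, y3 >= 0

Solving the primal: x* = (6, 2).
  primal value c^T x* = 40.
Solving the dual: y* = (5, 0, 1).
  dual value b^T y* = 40.
Strong duality: c^T x* = b^T y*. Confirmed.

40


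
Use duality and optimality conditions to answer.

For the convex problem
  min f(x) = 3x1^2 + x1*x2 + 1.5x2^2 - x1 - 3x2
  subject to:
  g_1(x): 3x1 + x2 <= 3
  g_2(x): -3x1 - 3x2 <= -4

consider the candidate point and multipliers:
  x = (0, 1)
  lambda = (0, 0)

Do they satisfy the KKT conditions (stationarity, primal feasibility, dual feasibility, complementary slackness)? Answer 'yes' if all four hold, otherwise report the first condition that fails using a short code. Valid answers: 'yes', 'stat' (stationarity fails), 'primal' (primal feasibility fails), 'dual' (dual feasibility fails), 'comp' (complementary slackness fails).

Gradient of f: grad f(x) = Q x + c = (0, 0)
Constraint values g_i(x) = a_i^T x - b_i:
  g_1((0, 1)) = -2
  g_2((0, 1)) = 1
Stationarity residual: grad f(x) + sum_i lambda_i a_i = (0, 0)
  -> stationarity OK
Primal feasibility (all g_i <= 0): FAILS
Dual feasibility (all lambda_i >= 0): OK
Complementary slackness (lambda_i * g_i(x) = 0 for all i): OK

Verdict: the first failing condition is primal_feasibility -> primal.

primal


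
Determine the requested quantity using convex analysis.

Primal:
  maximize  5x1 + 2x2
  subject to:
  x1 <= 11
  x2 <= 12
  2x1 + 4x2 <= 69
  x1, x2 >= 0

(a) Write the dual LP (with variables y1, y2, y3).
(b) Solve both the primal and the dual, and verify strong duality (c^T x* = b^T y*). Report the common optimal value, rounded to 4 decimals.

The standard primal-dual pair for 'max c^T x s.t. A x <= b, x >= 0' is:
  Dual:  min b^T y  s.t.  A^T y >= c,  y >= 0.

So the dual LP is:
  minimize  11y1 + 12y2 + 69y3
  subject to:
    y1 + 2y3 >= 5
    y2 + 4y3 >= 2
    y1, y2, y3 >= 0

Solving the primal: x* = (11, 11.75).
  primal value c^T x* = 78.5.
Solving the dual: y* = (4, 0, 0.5).
  dual value b^T y* = 78.5.
Strong duality: c^T x* = b^T y*. Confirmed.

78.5


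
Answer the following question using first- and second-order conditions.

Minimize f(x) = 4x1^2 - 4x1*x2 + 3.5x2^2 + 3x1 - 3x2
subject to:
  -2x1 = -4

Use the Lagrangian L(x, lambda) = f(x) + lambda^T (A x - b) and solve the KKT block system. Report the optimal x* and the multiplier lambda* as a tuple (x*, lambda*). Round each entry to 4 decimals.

Form the Lagrangian:
  L(x, lambda) = (1/2) x^T Q x + c^T x + lambda^T (A x - b)
Stationarity (grad_x L = 0): Q x + c + A^T lambda = 0.
Primal feasibility: A x = b.

This gives the KKT block system:
  [ Q   A^T ] [ x     ]   [-c ]
  [ A    0  ] [ lambda ] = [ b ]

Solving the linear system:
  x*      = (2, 1.5714)
  lambda* = (6.3571)
  f(x*)   = 13.3571

x* = (2, 1.5714), lambda* = (6.3571)


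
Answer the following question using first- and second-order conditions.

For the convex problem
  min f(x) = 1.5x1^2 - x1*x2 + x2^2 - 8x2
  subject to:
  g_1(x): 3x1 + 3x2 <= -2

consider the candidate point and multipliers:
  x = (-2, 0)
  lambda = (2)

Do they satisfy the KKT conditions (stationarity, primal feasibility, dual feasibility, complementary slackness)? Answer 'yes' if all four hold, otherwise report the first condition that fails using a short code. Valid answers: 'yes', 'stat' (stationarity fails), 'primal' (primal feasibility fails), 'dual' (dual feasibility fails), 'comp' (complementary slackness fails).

Gradient of f: grad f(x) = Q x + c = (-6, -6)
Constraint values g_i(x) = a_i^T x - b_i:
  g_1((-2, 0)) = -4
Stationarity residual: grad f(x) + sum_i lambda_i a_i = (0, 0)
  -> stationarity OK
Primal feasibility (all g_i <= 0): OK
Dual feasibility (all lambda_i >= 0): OK
Complementary slackness (lambda_i * g_i(x) = 0 for all i): FAILS

Verdict: the first failing condition is complementary_slackness -> comp.

comp


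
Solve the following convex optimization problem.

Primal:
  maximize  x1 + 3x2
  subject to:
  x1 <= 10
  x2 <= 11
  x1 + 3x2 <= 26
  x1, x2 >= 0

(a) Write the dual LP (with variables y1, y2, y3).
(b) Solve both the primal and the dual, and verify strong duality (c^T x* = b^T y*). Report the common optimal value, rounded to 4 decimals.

The standard primal-dual pair for 'max c^T x s.t. A x <= b, x >= 0' is:
  Dual:  min b^T y  s.t.  A^T y >= c,  y >= 0.

So the dual LP is:
  minimize  10y1 + 11y2 + 26y3
  subject to:
    y1 + y3 >= 1
    y2 + 3y3 >= 3
    y1, y2, y3 >= 0

Solving the primal: x* = (0, 8.6667).
  primal value c^T x* = 26.
Solving the dual: y* = (0, 0, 1).
  dual value b^T y* = 26.
Strong duality: c^T x* = b^T y*. Confirmed.

26


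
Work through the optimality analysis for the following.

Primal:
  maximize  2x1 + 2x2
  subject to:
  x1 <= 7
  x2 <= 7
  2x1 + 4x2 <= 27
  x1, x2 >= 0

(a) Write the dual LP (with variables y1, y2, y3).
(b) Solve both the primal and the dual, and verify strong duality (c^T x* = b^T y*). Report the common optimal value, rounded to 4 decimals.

The standard primal-dual pair for 'max c^T x s.t. A x <= b, x >= 0' is:
  Dual:  min b^T y  s.t.  A^T y >= c,  y >= 0.

So the dual LP is:
  minimize  7y1 + 7y2 + 27y3
  subject to:
    y1 + 2y3 >= 2
    y2 + 4y3 >= 2
    y1, y2, y3 >= 0

Solving the primal: x* = (7, 3.25).
  primal value c^T x* = 20.5.
Solving the dual: y* = (1, 0, 0.5).
  dual value b^T y* = 20.5.
Strong duality: c^T x* = b^T y*. Confirmed.

20.5


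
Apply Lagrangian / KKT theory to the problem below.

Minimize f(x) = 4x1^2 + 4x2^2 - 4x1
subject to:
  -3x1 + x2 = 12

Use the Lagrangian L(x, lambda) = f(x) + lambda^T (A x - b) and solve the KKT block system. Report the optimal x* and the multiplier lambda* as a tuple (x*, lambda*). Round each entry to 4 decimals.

Form the Lagrangian:
  L(x, lambda) = (1/2) x^T Q x + c^T x + lambda^T (A x - b)
Stationarity (grad_x L = 0): Q x + c + A^T lambda = 0.
Primal feasibility: A x = b.

This gives the KKT block system:
  [ Q   A^T ] [ x     ]   [-c ]
  [ A    0  ] [ lambda ] = [ b ]

Solving the linear system:
  x*      = (-3.55, 1.35)
  lambda* = (-10.8)
  f(x*)   = 71.9

x* = (-3.55, 1.35), lambda* = (-10.8)


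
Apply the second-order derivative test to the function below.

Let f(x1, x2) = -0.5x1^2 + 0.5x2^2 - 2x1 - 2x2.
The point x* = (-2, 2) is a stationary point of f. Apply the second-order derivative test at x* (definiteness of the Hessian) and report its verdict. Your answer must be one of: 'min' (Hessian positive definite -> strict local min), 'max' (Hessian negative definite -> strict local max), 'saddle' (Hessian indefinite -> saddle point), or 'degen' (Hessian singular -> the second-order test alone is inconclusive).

Compute the Hessian H = grad^2 f:
  H = [[-1, 0], [0, 1]]
Verify stationarity: grad f(x*) = H x* + g = (0, 0).
Eigenvalues of H: -1, 1.
Eigenvalues have mixed signs, so H is indefinite -> x* is a saddle point.

saddle


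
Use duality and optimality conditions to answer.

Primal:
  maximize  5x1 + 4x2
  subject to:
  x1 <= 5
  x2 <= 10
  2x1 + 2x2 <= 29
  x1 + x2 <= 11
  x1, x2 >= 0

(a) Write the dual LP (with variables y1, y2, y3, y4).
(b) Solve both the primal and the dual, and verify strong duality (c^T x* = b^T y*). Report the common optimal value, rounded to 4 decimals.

The standard primal-dual pair for 'max c^T x s.t. A x <= b, x >= 0' is:
  Dual:  min b^T y  s.t.  A^T y >= c,  y >= 0.

So the dual LP is:
  minimize  5y1 + 10y2 + 29y3 + 11y4
  subject to:
    y1 + 2y3 + y4 >= 5
    y2 + 2y3 + y4 >= 4
    y1, y2, y3, y4 >= 0

Solving the primal: x* = (5, 6).
  primal value c^T x* = 49.
Solving the dual: y* = (1, 0, 0, 4).
  dual value b^T y* = 49.
Strong duality: c^T x* = b^T y*. Confirmed.

49


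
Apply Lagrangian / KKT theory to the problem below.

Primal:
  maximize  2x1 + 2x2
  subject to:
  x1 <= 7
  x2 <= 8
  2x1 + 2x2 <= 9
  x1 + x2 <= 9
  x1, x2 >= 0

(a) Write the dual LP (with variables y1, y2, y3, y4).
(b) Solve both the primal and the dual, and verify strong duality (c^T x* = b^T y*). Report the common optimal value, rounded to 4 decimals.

The standard primal-dual pair for 'max c^T x s.t. A x <= b, x >= 0' is:
  Dual:  min b^T y  s.t.  A^T y >= c,  y >= 0.

So the dual LP is:
  minimize  7y1 + 8y2 + 9y3 + 9y4
  subject to:
    y1 + 2y3 + y4 >= 2
    y2 + 2y3 + y4 >= 2
    y1, y2, y3, y4 >= 0

Solving the primal: x* = (4.5, 0).
  primal value c^T x* = 9.
Solving the dual: y* = (0, 0, 1, 0).
  dual value b^T y* = 9.
Strong duality: c^T x* = b^T y*. Confirmed.

9


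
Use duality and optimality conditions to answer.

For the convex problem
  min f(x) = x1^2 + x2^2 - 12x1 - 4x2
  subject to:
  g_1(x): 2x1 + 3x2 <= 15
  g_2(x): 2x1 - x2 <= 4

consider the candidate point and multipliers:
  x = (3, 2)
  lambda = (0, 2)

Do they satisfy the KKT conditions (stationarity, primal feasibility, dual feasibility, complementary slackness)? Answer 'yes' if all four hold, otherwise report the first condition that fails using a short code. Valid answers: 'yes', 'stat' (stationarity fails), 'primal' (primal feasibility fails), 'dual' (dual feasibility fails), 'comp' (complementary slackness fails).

Gradient of f: grad f(x) = Q x + c = (-6, 0)
Constraint values g_i(x) = a_i^T x - b_i:
  g_1((3, 2)) = -3
  g_2((3, 2)) = 0
Stationarity residual: grad f(x) + sum_i lambda_i a_i = (-2, -2)
  -> stationarity FAILS
Primal feasibility (all g_i <= 0): OK
Dual feasibility (all lambda_i >= 0): OK
Complementary slackness (lambda_i * g_i(x) = 0 for all i): OK

Verdict: the first failing condition is stationarity -> stat.

stat


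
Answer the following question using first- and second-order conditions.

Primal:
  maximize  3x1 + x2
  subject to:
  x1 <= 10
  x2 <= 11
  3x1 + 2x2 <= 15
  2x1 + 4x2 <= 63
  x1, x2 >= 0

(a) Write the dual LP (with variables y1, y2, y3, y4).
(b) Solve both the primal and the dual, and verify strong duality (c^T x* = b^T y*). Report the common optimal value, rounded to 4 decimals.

The standard primal-dual pair for 'max c^T x s.t. A x <= b, x >= 0' is:
  Dual:  min b^T y  s.t.  A^T y >= c,  y >= 0.

So the dual LP is:
  minimize  10y1 + 11y2 + 15y3 + 63y4
  subject to:
    y1 + 3y3 + 2y4 >= 3
    y2 + 2y3 + 4y4 >= 1
    y1, y2, y3, y4 >= 0

Solving the primal: x* = (5, 0).
  primal value c^T x* = 15.
Solving the dual: y* = (0, 0, 1, 0).
  dual value b^T y* = 15.
Strong duality: c^T x* = b^T y*. Confirmed.

15


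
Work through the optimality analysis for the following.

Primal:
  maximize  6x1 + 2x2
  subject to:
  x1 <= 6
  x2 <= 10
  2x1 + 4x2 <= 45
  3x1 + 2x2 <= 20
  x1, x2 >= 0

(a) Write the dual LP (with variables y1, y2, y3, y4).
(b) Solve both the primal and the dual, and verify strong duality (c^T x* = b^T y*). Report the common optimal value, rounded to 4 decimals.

The standard primal-dual pair for 'max c^T x s.t. A x <= b, x >= 0' is:
  Dual:  min b^T y  s.t.  A^T y >= c,  y >= 0.

So the dual LP is:
  minimize  6y1 + 10y2 + 45y3 + 20y4
  subject to:
    y1 + 2y3 + 3y4 >= 6
    y2 + 4y3 + 2y4 >= 2
    y1, y2, y3, y4 >= 0

Solving the primal: x* = (6, 1).
  primal value c^T x* = 38.
Solving the dual: y* = (3, 0, 0, 1).
  dual value b^T y* = 38.
Strong duality: c^T x* = b^T y*. Confirmed.

38


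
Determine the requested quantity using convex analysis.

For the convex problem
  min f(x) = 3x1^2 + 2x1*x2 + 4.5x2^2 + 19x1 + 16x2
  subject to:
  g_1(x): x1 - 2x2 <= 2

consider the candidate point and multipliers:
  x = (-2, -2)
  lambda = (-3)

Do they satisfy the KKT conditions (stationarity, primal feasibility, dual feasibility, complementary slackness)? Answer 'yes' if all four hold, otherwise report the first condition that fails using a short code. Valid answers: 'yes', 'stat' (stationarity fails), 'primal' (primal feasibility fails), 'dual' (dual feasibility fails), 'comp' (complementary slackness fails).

Gradient of f: grad f(x) = Q x + c = (3, -6)
Constraint values g_i(x) = a_i^T x - b_i:
  g_1((-2, -2)) = 0
Stationarity residual: grad f(x) + sum_i lambda_i a_i = (0, 0)
  -> stationarity OK
Primal feasibility (all g_i <= 0): OK
Dual feasibility (all lambda_i >= 0): FAILS
Complementary slackness (lambda_i * g_i(x) = 0 for all i): OK

Verdict: the first failing condition is dual_feasibility -> dual.

dual


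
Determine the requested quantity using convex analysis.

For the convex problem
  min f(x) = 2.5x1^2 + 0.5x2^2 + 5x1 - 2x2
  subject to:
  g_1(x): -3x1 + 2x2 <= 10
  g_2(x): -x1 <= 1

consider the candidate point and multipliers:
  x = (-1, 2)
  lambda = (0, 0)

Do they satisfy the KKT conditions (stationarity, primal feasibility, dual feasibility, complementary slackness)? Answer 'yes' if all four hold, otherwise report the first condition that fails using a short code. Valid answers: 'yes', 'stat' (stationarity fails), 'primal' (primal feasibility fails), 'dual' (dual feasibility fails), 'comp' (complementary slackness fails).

Gradient of f: grad f(x) = Q x + c = (0, 0)
Constraint values g_i(x) = a_i^T x - b_i:
  g_1((-1, 2)) = -3
  g_2((-1, 2)) = 0
Stationarity residual: grad f(x) + sum_i lambda_i a_i = (0, 0)
  -> stationarity OK
Primal feasibility (all g_i <= 0): OK
Dual feasibility (all lambda_i >= 0): OK
Complementary slackness (lambda_i * g_i(x) = 0 for all i): OK

Verdict: yes, KKT holds.

yes


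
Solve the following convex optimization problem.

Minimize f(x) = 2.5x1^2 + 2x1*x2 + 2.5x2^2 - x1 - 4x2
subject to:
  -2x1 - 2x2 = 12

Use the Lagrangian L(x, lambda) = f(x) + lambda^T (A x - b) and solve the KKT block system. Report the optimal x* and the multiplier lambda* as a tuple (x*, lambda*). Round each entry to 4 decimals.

Form the Lagrangian:
  L(x, lambda) = (1/2) x^T Q x + c^T x + lambda^T (A x - b)
Stationarity (grad_x L = 0): Q x + c + A^T lambda = 0.
Primal feasibility: A x = b.

This gives the KKT block system:
  [ Q   A^T ] [ x     ]   [-c ]
  [ A    0  ] [ lambda ] = [ b ]

Solving the linear system:
  x*      = (-3.5, -2.5)
  lambda* = (-11.75)
  f(x*)   = 77.25

x* = (-3.5, -2.5), lambda* = (-11.75)


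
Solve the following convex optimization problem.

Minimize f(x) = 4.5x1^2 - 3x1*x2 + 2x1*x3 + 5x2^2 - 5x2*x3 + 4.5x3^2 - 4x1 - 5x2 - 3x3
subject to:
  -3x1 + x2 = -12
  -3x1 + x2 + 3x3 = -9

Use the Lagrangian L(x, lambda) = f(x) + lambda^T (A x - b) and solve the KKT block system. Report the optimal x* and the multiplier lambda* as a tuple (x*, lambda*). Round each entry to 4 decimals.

Form the Lagrangian:
  L(x, lambda) = (1/2) x^T Q x + c^T x + lambda^T (A x - b)
Stationarity (grad_x L = 0): Q x + c + A^T lambda = 0.
Primal feasibility: A x = b.

This gives the KKT block system:
  [ Q   A^T ] [ x     ]   [-c ]
  [ A    0  ] [ lambda ] = [ b ]

Solving the linear system:
  x*      = (4.3951, 1.1852, 1)
  lambda* = (14.2881, -2.9547)
  f(x*)   = 59.179

x* = (4.3951, 1.1852, 1), lambda* = (14.2881, -2.9547)


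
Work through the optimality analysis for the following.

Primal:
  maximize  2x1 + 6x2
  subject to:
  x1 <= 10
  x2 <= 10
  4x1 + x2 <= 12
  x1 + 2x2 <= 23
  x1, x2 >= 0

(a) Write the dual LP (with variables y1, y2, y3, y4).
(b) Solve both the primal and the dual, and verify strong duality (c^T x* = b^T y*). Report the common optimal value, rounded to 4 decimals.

The standard primal-dual pair for 'max c^T x s.t. A x <= b, x >= 0' is:
  Dual:  min b^T y  s.t.  A^T y >= c,  y >= 0.

So the dual LP is:
  minimize  10y1 + 10y2 + 12y3 + 23y4
  subject to:
    y1 + 4y3 + y4 >= 2
    y2 + y3 + 2y4 >= 6
    y1, y2, y3, y4 >= 0

Solving the primal: x* = (0.5, 10).
  primal value c^T x* = 61.
Solving the dual: y* = (0, 5.5, 0.5, 0).
  dual value b^T y* = 61.
Strong duality: c^T x* = b^T y*. Confirmed.

61


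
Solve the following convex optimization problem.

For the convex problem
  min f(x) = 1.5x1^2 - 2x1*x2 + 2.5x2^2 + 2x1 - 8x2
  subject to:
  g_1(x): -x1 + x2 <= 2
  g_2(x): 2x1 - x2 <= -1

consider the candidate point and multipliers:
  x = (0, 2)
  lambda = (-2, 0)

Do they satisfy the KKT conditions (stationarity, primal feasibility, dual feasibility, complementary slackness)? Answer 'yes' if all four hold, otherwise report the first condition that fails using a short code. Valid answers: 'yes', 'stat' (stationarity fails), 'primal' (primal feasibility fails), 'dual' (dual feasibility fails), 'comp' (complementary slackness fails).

Gradient of f: grad f(x) = Q x + c = (-2, 2)
Constraint values g_i(x) = a_i^T x - b_i:
  g_1((0, 2)) = 0
  g_2((0, 2)) = -1
Stationarity residual: grad f(x) + sum_i lambda_i a_i = (0, 0)
  -> stationarity OK
Primal feasibility (all g_i <= 0): OK
Dual feasibility (all lambda_i >= 0): FAILS
Complementary slackness (lambda_i * g_i(x) = 0 for all i): OK

Verdict: the first failing condition is dual_feasibility -> dual.

dual


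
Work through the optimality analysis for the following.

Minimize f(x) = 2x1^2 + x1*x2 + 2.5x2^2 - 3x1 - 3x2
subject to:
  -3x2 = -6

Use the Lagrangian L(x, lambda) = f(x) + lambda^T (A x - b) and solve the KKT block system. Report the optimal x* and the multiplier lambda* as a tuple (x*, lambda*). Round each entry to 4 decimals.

Form the Lagrangian:
  L(x, lambda) = (1/2) x^T Q x + c^T x + lambda^T (A x - b)
Stationarity (grad_x L = 0): Q x + c + A^T lambda = 0.
Primal feasibility: A x = b.

This gives the KKT block system:
  [ Q   A^T ] [ x     ]   [-c ]
  [ A    0  ] [ lambda ] = [ b ]

Solving the linear system:
  x*      = (0.25, 2)
  lambda* = (2.4167)
  f(x*)   = 3.875

x* = (0.25, 2), lambda* = (2.4167)


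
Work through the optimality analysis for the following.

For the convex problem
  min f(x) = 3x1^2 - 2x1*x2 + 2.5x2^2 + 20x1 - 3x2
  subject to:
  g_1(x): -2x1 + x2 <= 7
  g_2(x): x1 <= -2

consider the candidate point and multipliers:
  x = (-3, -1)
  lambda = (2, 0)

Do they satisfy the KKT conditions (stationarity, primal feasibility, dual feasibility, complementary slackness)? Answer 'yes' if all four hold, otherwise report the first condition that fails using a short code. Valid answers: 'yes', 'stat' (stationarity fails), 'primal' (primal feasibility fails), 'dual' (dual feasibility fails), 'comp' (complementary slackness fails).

Gradient of f: grad f(x) = Q x + c = (4, -2)
Constraint values g_i(x) = a_i^T x - b_i:
  g_1((-3, -1)) = -2
  g_2((-3, -1)) = -1
Stationarity residual: grad f(x) + sum_i lambda_i a_i = (0, 0)
  -> stationarity OK
Primal feasibility (all g_i <= 0): OK
Dual feasibility (all lambda_i >= 0): OK
Complementary slackness (lambda_i * g_i(x) = 0 for all i): FAILS

Verdict: the first failing condition is complementary_slackness -> comp.

comp


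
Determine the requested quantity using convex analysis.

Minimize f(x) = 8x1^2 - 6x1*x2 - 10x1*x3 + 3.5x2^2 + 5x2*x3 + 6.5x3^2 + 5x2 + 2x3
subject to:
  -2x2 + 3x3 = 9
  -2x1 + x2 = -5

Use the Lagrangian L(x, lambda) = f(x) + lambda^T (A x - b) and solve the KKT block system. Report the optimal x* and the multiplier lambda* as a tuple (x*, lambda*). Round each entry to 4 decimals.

Form the Lagrangian:
  L(x, lambda) = (1/2) x^T Q x + c^T x + lambda^T (A x - b)
Stationarity (grad_x L = 0): Q x + c + A^T lambda = 0.
Primal feasibility: A x = b.

This gives the KKT block system:
  [ Q   A^T ] [ x     ]   [-c ]
  [ A    0  ] [ lambda ] = [ b ]

Solving the linear system:
  x*      = (1.5412, -1.9175, 1.7216)
  lambda* = (0.2062, 9.4742)
  f(x*)   = 19.6856

x* = (1.5412, -1.9175, 1.7216), lambda* = (0.2062, 9.4742)


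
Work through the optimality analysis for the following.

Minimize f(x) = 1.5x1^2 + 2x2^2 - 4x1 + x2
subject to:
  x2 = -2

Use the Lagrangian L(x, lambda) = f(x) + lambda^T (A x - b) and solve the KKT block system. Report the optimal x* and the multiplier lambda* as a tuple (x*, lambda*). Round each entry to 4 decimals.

Form the Lagrangian:
  L(x, lambda) = (1/2) x^T Q x + c^T x + lambda^T (A x - b)
Stationarity (grad_x L = 0): Q x + c + A^T lambda = 0.
Primal feasibility: A x = b.

This gives the KKT block system:
  [ Q   A^T ] [ x     ]   [-c ]
  [ A    0  ] [ lambda ] = [ b ]

Solving the linear system:
  x*      = (1.3333, -2)
  lambda* = (7)
  f(x*)   = 3.3333

x* = (1.3333, -2), lambda* = (7)


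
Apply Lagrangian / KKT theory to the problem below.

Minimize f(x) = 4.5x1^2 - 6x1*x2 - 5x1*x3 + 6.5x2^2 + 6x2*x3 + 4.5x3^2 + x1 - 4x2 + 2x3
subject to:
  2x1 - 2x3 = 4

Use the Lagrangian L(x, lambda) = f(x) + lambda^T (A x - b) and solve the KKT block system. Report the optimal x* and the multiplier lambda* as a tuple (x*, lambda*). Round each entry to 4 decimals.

Form the Lagrangian:
  L(x, lambda) = (1/2) x^T Q x + c^T x + lambda^T (A x - b)
Stationarity (grad_x L = 0): Q x + c + A^T lambda = 0.
Primal feasibility: A x = b.

This gives the KKT block system:
  [ Q   A^T ] [ x     ]   [-c ]
  [ A    0  ] [ lambda ] = [ b ]

Solving the linear system:
  x*      = (0.625, 1.2308, -1.375)
  lambda* = (-3.0577)
  f(x*)   = 2.5913

x* = (0.625, 1.2308, -1.375), lambda* = (-3.0577)


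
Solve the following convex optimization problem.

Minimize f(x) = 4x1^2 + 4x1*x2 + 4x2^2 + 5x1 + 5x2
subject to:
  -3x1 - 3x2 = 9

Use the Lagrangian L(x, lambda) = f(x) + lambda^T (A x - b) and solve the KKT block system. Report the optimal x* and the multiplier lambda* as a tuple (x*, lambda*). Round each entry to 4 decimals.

Form the Lagrangian:
  L(x, lambda) = (1/2) x^T Q x + c^T x + lambda^T (A x - b)
Stationarity (grad_x L = 0): Q x + c + A^T lambda = 0.
Primal feasibility: A x = b.

This gives the KKT block system:
  [ Q   A^T ] [ x     ]   [-c ]
  [ A    0  ] [ lambda ] = [ b ]

Solving the linear system:
  x*      = (-1.5, -1.5)
  lambda* = (-4.3333)
  f(x*)   = 12

x* = (-1.5, -1.5), lambda* = (-4.3333)
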